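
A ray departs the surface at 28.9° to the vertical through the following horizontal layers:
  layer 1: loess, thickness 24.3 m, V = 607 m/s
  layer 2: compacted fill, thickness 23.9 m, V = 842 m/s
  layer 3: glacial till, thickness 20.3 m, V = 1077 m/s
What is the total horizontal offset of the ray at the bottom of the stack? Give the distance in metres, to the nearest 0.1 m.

68.8 m

p = sin θ₁/V₁ = sin 28.9°/607 = 7.9618e-04 s/m is conserved through the stack.
Layer 1: θ = 28.90°; offset = 24.3·tan 28.90° = 13.414 m.
Layer 2: sin θ = p·842 = 0.6704 → θ = 42.10°; offset = 23.9·tan 42.10° = 21.593 m.
Layer 3: sin θ = p·1077 = 0.8575 → θ = 59.04°; offset = 20.3·tan 59.04° = 33.833 m.
Summing the layer offsets gives 68.840 m.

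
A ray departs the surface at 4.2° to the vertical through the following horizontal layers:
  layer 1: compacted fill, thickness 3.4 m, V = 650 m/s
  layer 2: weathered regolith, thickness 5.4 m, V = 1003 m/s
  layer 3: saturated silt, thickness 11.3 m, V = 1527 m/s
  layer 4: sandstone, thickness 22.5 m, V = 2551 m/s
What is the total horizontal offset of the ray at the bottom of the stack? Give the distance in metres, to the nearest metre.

Apply Snell's law at each interface; in layer i the horizontal offset is hᵢ·tan θᵢ.
Layer 1: θ = 4.20°; offset = 3.4·tan 4.20° = 0.250 m.
Layer 2: sin θ = 1003·sin 4.2°/650 = 0.1130, θ = 6.49°; offset = 5.4·tan 6.49° = 0.614 m.
Layer 3: sin θ = 1527·sin 4.2°/650 = 0.1721, θ = 9.91°; offset = 11.3·tan 9.91° = 1.974 m.
Layer 4: sin θ = 2551·sin 4.2°/650 = 0.2874, θ = 16.70°; offset = 22.5·tan 16.70° = 6.752 m.
Summing the layer offsets gives 9.590 m.

10 m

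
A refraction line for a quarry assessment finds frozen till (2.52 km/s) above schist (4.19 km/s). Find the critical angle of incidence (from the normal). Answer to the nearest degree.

37°

Critical incidence: sin θ_c = V₁/V₂ = 2.52/4.19 = 0.6014.
θ_c = arcsin 0.6014 = 36.97°.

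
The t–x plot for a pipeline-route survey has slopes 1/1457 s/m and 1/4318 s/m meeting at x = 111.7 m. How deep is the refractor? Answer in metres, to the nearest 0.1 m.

h = (x_cross/2)·√((V₂−V₁)/(V₂+V₁)).
(V₂−V₁)/(V₂+V₁) = (4318−1457)/(4318+1457) = 0.4954; √ = 0.7039.
h = (111.7/2)·0.7039 = 39.31 m.

39.3 m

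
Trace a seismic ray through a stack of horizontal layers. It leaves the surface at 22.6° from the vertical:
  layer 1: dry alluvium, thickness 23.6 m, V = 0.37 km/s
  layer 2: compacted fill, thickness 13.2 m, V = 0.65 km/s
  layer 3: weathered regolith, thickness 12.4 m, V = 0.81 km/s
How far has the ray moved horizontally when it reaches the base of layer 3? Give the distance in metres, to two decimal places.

41.20 m

Ray parameter p = sin 22.6° / 0.37 km/s = 1.0386e+00 s/km.
Layer 1: θ = 22.60°; offset = 23.6·tan 22.60° = 9.8237 m.
Layer 2: sin θ = p·0.65 = 0.6751 → θ = 42.46°; offset = 13.2·tan 42.46° = 12.0799 m.
Layer 3: sin θ = p·0.81 = 0.8413 → θ = 57.28°; offset = 12.4·tan 57.28° = 19.2980 m.
Total horizontal offset = 41.2017 m.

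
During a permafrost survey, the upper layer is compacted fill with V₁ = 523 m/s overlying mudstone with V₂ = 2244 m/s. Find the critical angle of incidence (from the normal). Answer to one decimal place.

Critical incidence: sin θ_c = V₁/V₂ = 523/2244 = 0.2331.
θ_c = arcsin 0.2331 = 13.48°.

13.5°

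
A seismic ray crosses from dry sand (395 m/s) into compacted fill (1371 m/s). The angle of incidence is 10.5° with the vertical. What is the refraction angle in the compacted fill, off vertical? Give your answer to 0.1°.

Snell's law: sin θ₂ = (V₂/V₁)·sin θ₁ = (1371/395)·sin 10.5° = 0.6325.
θ₂ = arcsin 0.6325 = 39.24° from the normal.

39.2°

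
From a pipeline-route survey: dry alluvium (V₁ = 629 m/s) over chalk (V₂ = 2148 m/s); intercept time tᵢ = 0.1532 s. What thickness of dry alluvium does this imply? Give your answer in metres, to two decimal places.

50.39 m

θ_c = arcsin(629/2148) = 17.03°; cos θ_c = 0.9562.
tᵢ = 2h cos θ_c/V₁ ⇒ h = tᵢ·V₁/(2 cos θ_c) = 0.1532·629/(2·0.9562) = 50.39 m.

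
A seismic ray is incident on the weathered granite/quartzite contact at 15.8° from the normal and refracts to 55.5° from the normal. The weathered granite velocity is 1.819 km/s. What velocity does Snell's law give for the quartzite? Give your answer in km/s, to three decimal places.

sin 15.8° = 0.2723; sin 55.5° = 0.8241.
V₂ = V₁·(sin θ₂/sin θ₁) = 1.819·(0.8241/0.2723) = 5.506 km/s.

5.506 km/s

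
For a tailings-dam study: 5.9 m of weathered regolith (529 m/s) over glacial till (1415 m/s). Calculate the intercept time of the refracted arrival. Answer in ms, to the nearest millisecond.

θ_c = arcsin(V₁/V₂) = arcsin(529/1415) = 21.95°; cos θ_c = 0.9275.
tᵢ = 2h·cos θ_c / V₁ = 2·5.9·0.9275 / 529 = 0.02069 s.

21 ms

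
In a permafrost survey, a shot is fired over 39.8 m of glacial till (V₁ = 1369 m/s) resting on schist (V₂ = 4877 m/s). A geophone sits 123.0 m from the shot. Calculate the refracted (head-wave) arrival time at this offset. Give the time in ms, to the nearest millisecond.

81 ms

θ_c = arcsin(V₁/V₂) = arcsin(1369/4877) = 16.30°, cos θ_c = 0.9598.
Intercept time tᵢ = 2h cos θ_c / V₁ = 2·39.8·0.9598/1369 = 0.05581 s.
t = x/V₂ + tᵢ = 123.0/4877 + 0.05581 = 0.08103 s.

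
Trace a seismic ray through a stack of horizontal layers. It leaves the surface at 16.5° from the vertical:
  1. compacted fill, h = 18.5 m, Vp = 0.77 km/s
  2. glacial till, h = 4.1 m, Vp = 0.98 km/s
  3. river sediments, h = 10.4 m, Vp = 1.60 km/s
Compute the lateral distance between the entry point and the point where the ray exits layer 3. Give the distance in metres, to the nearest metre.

15 m

p = sin θ₁/V₁ = sin 16.5°/0.77 = 3.6885e-01 s/km is conserved through the stack.
Layer 1: θ = 16.50°; offset = 18.5·tan 16.50° = 5.480 m.
Layer 2: sin θ = p·0.98 = 0.3615 → θ = 21.19°; offset = 4.1·tan 21.19° = 1.590 m.
Layer 3: sin θ = p·1.60 = 0.5902 → θ = 36.17°; offset = 10.4·tan 36.17° = 7.603 m.
Σ offsets = 14.672 m.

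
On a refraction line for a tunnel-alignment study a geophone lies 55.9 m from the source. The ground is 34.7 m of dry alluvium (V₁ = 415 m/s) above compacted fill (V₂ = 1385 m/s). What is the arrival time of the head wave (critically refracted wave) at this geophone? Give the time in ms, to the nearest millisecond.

θ_c = arcsin(V₁/V₂) = arcsin(415/1385) = 17.44°, cos θ_c = 0.9541.
Intercept time tᵢ = 2h cos θ_c / V₁ = 2·34.7·0.9541/415 = 0.15955 s.
t = x/V₂ + tᵢ = 55.9/1385 + 0.15955 = 0.19991 s.

200 ms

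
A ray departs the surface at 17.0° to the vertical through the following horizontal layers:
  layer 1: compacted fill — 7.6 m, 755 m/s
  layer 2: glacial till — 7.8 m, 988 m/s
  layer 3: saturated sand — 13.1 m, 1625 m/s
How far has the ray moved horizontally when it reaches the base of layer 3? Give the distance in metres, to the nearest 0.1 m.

p = sin θ₁/V₁ = sin 17.0°/755 = 3.8725e-04 s/m is conserved through the stack.
Layer 1: θ = 17.00°; offset = 7.6·tan 17.00° = 2.324 m.
Layer 2: sin θ = p·988 = 0.3826 → θ = 22.49°; offset = 7.8·tan 22.49° = 3.230 m.
Layer 3: sin θ = p·1625 = 0.6293 → θ = 39.00°; offset = 13.1·tan 39.00° = 10.607 m.
Summing the layer offsets gives 16.161 m.

16.2 m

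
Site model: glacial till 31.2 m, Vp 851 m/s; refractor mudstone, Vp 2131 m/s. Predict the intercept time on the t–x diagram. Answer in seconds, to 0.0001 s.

θ_c = arcsin(V₁/V₂) = arcsin(851/2131) = 23.54°; cos θ_c = 0.9168.
tᵢ = 2h·cos θ_c / V₁ = 2·31.2·0.9168 / 851 = 0.06722 s.

0.0672 s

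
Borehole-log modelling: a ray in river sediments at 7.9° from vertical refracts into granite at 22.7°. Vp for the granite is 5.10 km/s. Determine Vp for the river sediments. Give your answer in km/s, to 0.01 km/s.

1.82 km/s

sin 7.9° = 0.1374; sin 22.7° = 0.3859.
V₁ = V₂·(sin θ₁/sin θ₂) = 5.10·(0.1374/0.3859) = 1.82 km/s.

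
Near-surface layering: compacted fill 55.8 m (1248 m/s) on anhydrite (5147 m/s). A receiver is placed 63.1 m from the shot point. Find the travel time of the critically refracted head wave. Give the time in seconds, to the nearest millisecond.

0.099 s

t = x/V₂ + 2h·√(V₂²−V₁²)/(V₁V₂).
√(V₂²−V₁²) = √(5147²−1248²) = 4993.4 m/s; delay term = 2·55.8·4993.4/(1248·5147) = 0.08675 s.
t = 63.1/5147 + 0.08675 = 0.09901 s.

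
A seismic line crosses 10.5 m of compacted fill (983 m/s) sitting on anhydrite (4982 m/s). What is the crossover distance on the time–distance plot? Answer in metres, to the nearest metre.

26 m

x_cross = 2h·√((V₂+V₁)/(V₂−V₁)).
(V₂+V₁)/(V₂−V₁) = (4982+983)/(4982−983) = 1.4916; √ = 1.2213.
x_cross = 2·10.5·1.2213 = 25.65 m.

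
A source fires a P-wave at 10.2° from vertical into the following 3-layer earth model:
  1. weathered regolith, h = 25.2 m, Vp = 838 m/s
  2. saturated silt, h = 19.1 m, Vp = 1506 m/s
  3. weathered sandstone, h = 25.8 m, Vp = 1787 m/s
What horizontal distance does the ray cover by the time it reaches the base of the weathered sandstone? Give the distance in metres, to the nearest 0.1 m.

p = sin θ₁/V₁ = sin 10.2°/838 = 2.1132e-04 s/m is conserved through the stack.
Layer 1: θ = 10.20°; offset = 25.2·tan 10.20° = 4.534 m.
Layer 2: sin θ = p·1506 = 0.3182 → θ = 18.56°; offset = 19.1·tan 18.56° = 6.412 m.
Layer 3: sin θ = p·1787 = 0.3776 → θ = 22.19°; offset = 25.8·tan 22.19° = 10.522 m.
Σ offsets = 21.468 m.

21.5 m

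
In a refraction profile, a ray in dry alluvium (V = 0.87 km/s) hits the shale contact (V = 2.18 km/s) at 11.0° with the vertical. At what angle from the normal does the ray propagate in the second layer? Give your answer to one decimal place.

28.6°

sin θ₁/V₁ = sin θ₂/V₂ ⇒ sin θ₂ = 2.18·sin 11.0°/0.87 = 2.18·0.1908/0.87 = 0.4781.
θ₂ = sin⁻¹(0.4781) = 28.56° (from vertical).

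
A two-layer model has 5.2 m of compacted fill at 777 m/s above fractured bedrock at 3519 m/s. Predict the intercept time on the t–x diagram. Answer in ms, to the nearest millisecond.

13 ms

θ_c = arcsin(V₁/V₂) = arcsin(777/3519) = 12.76°; cos θ_c = 0.9753.
tᵢ = 2h·cos θ_c / V₁ = 2·5.2·0.9753 / 777 = 0.01305 s.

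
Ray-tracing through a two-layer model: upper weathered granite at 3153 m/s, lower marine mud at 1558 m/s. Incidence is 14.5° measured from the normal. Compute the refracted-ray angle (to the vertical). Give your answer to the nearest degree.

7°

sin θ₁/V₁ = sin θ₂/V₂ ⇒ sin θ₂ = 1558·sin 14.5°/3153 = 1558·0.2504/3153 = 0.1237.
θ₂ = sin⁻¹(0.1237) = 7.11° (from vertical).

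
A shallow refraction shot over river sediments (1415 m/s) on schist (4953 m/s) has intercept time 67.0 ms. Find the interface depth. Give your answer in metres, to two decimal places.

θ_c = arcsin(1415/4953) = 16.60°; cos θ_c = 0.9583.
tᵢ = 2h cos θ_c/V₁ ⇒ h = tᵢ·V₁/(2 cos θ_c) = 0.067·1415/(2·0.9583) = 49.46 m.

49.46 m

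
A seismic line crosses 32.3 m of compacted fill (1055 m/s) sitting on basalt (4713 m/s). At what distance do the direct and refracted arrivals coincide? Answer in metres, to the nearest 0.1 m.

81.1 m

θ_c = arcsin(1055/4713) = 12.94°, so cos θ_c = 0.9746 and tᵢ = 2h cos θ_c/V₁ = 0.0597 s.
At crossover x/V₁ = x/V₂ + tᵢ ⇒ x = tᵢ/(1/V₁ − 1/V₂) = 0.05968/(9.4787e-04 − 2.1218e-04) = 81.12 m.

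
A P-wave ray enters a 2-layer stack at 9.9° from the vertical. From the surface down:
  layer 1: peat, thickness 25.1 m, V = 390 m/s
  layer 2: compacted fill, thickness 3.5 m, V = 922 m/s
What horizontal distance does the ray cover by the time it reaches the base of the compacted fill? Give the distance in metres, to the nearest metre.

6 m

Ray parameter p = sin 9.9° / 390 m/s = 4.4084e-04 s/m.
Layer 1: θ = 9.90°; offset = 25.1·tan 9.90° = 4.381 m.
Layer 2: sin θ = p·922 = 0.4065 → θ = 23.98°; offset = 3.5·tan 23.98° = 1.557 m.
Σ offsets = 5.938 m.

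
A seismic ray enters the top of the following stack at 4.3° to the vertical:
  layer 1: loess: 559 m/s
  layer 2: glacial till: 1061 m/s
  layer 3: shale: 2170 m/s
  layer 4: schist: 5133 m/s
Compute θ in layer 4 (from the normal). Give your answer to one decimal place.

43.5°

Snell's law across each interface conserves sin θ / V, so sin θ_4 = V_4·sin θ₁/V₁.
sin θ_4 = 5133 × sin 4.3° / 559 = 0.6885.
θ_4 = arcsin 0.6885 = 43.51°.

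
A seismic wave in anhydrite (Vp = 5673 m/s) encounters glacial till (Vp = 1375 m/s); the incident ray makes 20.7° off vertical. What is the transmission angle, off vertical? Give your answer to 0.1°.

4.9°

Snell's law: sin θ₂ = (V₂/V₁)·sin θ₁ = (1375/5673)·sin 20.7° = 0.0857.
θ₂ = arcsin 0.0857 = 4.91° from the normal.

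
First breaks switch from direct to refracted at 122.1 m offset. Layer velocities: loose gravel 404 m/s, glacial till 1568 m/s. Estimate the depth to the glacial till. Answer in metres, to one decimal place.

x_cross = 2h·√((V₂+V₁)/(V₂−V₁)) → h = x_cross / (2·√((V₂+V₁)/(V₂−V₁))).
√((V₂+V₁)/(V₂−V₁)) = √((1568+404)/(1568−404)) = 1.3016.
h = 122.1 / (2·1.3016) = 46.90 m.

46.9 m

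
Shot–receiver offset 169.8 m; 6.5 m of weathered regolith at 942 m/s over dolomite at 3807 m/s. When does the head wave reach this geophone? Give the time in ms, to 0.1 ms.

t = x/V₂ + 2h·√(V₂²−V₁²)/(V₁V₂).
√(V₂²−V₁²) = √(3807²−942²) = 3688.6 m/s; delay term = 2·6.5·3688.6/(942·3807) = 0.01337 s.
t = 169.8/3807 + 0.01337 = 0.05797 s.

58.0 ms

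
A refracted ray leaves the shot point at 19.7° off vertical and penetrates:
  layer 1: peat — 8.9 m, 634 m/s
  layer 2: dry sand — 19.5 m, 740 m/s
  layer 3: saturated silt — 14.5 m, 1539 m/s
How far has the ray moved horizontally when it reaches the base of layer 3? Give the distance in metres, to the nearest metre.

32 m

Ray parameter p = sin 19.7° / 634 m/s = 5.3170e-04 s/m.
Layer 1: θ = 19.70°; offset = 8.9·tan 19.70° = 3.187 m.
Layer 2: sin θ = p·740 = 0.3935 → θ = 23.17°; offset = 19.5·tan 23.17° = 8.345 m.
Layer 3: sin θ = p·1539 = 0.8183 → θ = 54.91°; offset = 14.5·tan 54.91° = 20.641 m.
Summing the layer offsets gives 32.174 m.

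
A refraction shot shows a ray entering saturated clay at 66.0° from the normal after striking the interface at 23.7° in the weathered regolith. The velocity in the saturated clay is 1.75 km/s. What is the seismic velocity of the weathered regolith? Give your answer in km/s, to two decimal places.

sin 23.7° = 0.4019; sin 66.0° = 0.9135.
V₁ = V₂·(sin θ₁/sin θ₂) = 1.75·(0.4019/0.9135) = 0.77 km/s.

0.77 km/s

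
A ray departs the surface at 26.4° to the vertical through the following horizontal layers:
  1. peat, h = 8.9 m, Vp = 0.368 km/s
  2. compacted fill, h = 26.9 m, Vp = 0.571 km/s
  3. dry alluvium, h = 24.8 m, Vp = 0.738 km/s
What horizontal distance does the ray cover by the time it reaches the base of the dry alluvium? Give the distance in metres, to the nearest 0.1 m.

78.9 m

Apply Snell's law at each interface; in layer i the horizontal offset is hᵢ·tan θᵢ.
Layer 1: θ = 26.40°; offset = 8.9·tan 26.40° = 4.418 m.
Layer 2: sin θ = 0.571·sin 26.4°/0.368 = 0.6899, θ = 43.62°; offset = 26.9·tan 43.62° = 25.637 m.
Layer 3: sin θ = 0.738·sin 26.4°/0.368 = 0.8917, θ = 63.09°; offset = 24.8·tan 63.09° = 48.854 m.
Total horizontal offset = 78.909 m.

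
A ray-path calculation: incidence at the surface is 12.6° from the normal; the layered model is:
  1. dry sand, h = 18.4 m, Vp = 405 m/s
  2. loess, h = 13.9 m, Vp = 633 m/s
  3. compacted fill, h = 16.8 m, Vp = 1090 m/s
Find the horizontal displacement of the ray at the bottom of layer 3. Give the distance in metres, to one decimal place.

21.3 m

Apply Snell's law at each interface; in layer i the horizontal offset is hᵢ·tan θᵢ.
Layer 1: θ = 12.60°; offset = 18.4·tan 12.60° = 4.113 m.
Layer 2: sin θ = 633·sin 12.6°/405 = 0.3409, θ = 19.93°; offset = 13.9·tan 19.93° = 5.041 m.
Layer 3: sin θ = 1090·sin 12.6°/405 = 0.5871, θ = 35.95°; offset = 16.8·tan 35.95° = 12.184 m.
Total horizontal offset = 21.338 m.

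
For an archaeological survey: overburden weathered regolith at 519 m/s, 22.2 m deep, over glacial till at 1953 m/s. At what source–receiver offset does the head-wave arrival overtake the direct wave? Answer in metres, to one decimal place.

x_cross = 2h·√((V₂+V₁)/(V₂−V₁)).
(V₂+V₁)/(V₂−V₁) = (1953+519)/(1953−519) = 1.7238; √ = 1.3130.
x_cross = 2·22.2·1.3130 = 58.30 m.

58.3 m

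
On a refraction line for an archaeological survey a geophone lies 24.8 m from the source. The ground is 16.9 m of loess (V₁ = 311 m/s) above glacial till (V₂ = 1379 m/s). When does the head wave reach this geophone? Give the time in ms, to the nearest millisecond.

124 ms

t = x/V₂ + 2h·√(V₂²−V₁²)/(V₁V₂).
√(V₂²−V₁²) = √(1379²−311²) = 1343.5 m/s; delay term = 2·16.9·1343.5/(311·1379) = 0.10588 s.
t = 24.8/1379 + 0.10588 = 0.12387 s.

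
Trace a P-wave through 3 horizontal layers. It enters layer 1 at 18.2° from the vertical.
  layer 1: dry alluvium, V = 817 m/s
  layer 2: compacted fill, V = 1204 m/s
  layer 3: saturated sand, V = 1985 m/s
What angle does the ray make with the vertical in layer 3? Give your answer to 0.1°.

Ray parameter p = sin 18.2° / 817 = 3.8229e-04 s/m.
sin θ_3 = p·V_3 = 3.8229e-04 × 1985 = 0.7589.
θ_3 = 49.36° from the vertical.

49.4°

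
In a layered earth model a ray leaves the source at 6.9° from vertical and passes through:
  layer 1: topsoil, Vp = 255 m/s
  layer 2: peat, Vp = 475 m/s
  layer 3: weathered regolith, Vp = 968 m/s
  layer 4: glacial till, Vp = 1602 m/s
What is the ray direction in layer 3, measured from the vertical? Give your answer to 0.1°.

Ray parameter p = sin 6.9° / 255 = 4.7112e-04 s/m.
sin θ_3 = p·V_3 = 4.7112e-04 × 968 = 0.4560.
θ_3 = arcsin 0.4560 = 27.13°.

27.1°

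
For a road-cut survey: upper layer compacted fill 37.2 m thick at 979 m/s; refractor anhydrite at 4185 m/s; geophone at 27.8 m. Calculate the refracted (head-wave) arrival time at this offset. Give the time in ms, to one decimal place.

θ_c = arcsin(V₁/V₂) = arcsin(979/4185) = 13.53°, cos θ_c = 0.9723.
Intercept time tᵢ = 2h cos θ_c / V₁ = 2·37.2·0.9723/979 = 0.07389 s.
t = x/V₂ + tᵢ = 27.8/4185 + 0.07389 = 0.08053 s.

80.5 ms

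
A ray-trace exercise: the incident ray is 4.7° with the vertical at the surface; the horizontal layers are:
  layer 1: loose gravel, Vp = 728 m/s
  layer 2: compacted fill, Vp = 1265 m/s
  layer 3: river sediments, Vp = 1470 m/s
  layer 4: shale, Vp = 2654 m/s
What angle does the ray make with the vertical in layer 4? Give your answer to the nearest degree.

17°

Ray parameter p = sin 4.7° / 728 = 1.1255e-04 s/m.
sin θ_4 = p·V_4 = 1.1255e-04 × 2654 = 0.2987.
θ_4 = arcsin 0.2987 = 17.38°.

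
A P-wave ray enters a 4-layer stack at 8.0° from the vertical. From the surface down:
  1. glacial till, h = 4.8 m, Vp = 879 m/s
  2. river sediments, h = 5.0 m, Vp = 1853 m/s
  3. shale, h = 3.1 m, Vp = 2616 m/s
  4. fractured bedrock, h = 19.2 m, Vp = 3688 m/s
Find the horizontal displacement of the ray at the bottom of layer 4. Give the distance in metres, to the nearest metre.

p = sin θ₁/V₁ = sin 8.0°/879 = 1.5833e-04 s/m is conserved through the stack.
Layer 1: θ = 8.00°; offset = 4.8·tan 8.00° = 0.675 m.
Layer 2: sin θ = p·1853 = 0.2934 → θ = 17.06°; offset = 5.0·tan 17.06° = 1.534 m.
Layer 3: sin θ = p·2616 = 0.4142 → θ = 24.47°; offset = 3.1·tan 24.47° = 1.411 m.
Layer 4: sin θ = p·3688 = 0.5839 → θ = 35.73°; offset = 19.2·tan 35.73° = 13.810 m.
Summing the layer offsets gives 17.430 m.

17 m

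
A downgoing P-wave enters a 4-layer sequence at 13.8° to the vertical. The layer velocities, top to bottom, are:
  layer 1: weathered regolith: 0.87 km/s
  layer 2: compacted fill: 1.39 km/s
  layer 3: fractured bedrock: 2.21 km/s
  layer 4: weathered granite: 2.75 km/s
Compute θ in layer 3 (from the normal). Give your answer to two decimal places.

37.30°

Ray parameter p = sin 13.8° / 0.87 = 2.7418e-01 s/km.
sin θ_3 = p·V_3 = 2.7418e-01 × 2.21 = 0.6059.
θ_3 = 37.30° from the vertical.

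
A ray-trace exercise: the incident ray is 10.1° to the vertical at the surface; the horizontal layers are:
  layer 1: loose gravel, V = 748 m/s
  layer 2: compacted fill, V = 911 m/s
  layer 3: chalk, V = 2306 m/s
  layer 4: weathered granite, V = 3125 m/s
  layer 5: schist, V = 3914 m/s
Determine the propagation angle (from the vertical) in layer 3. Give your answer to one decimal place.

32.7°

Snell's law across each interface conserves sin θ / V, so sin θ_3 = V_3·sin θ₁/V₁.
sin θ_3 = 2306 × sin 10.1° / 748 = 0.5406.
θ_3 = 32.73° from the vertical.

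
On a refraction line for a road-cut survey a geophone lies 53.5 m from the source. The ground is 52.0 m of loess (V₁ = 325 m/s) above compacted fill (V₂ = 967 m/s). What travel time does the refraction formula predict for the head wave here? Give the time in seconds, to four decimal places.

θ_c = arcsin(V₁/V₂) = arcsin(325/967) = 19.64°, cos θ_c = 0.9418.
Intercept time tᵢ = 2h cos θ_c / V₁ = 2·52.0·0.9418/325 = 0.30139 s.
t = x/V₂ + tᵢ = 53.5/967 + 0.30139 = 0.35671 s.

0.3567 s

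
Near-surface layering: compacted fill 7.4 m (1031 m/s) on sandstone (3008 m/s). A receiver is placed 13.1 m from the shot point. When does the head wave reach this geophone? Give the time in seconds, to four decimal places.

θ_c = arcsin(V₁/V₂) = arcsin(1031/3008) = 20.04°, cos θ_c = 0.9394.
Intercept time tᵢ = 2h cos θ_c / V₁ = 2·7.4·0.9394/1031 = 0.01349 s.
t = x/V₂ + tᵢ = 13.1/3008 + 0.01349 = 0.01784 s.

0.0178 s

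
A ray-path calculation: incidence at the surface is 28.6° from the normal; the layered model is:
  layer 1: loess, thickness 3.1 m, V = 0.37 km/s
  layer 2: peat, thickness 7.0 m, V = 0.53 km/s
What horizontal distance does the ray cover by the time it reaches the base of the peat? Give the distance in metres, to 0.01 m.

Ray parameter p = sin 28.6° / 0.37 km/s = 1.2938e+00 s/km.
Layer 1: θ = 28.60°; offset = 3.1·tan 28.60° = 1.6902 m.
Layer 2: sin θ = p·0.53 = 0.6857 → θ = 43.29°; offset = 7.0·tan 43.29° = 6.5942 m.
Total horizontal offset = 8.2844 m.

8.28 m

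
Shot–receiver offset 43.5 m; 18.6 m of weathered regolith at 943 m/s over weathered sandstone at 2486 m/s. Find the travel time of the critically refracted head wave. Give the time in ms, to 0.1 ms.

54.0 ms

t = x/V₂ + 2h·√(V₂²−V₁²)/(V₁V₂).
√(V₂²−V₁²) = √(2486²−943²) = 2300.2 m/s; delay term = 2·18.6·2300.2/(943·2486) = 0.03650 s.
t = 43.5/2486 + 0.03650 = 0.05400 s.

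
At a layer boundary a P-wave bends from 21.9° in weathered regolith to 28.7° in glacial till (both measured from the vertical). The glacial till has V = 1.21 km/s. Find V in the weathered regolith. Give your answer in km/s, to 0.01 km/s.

0.94 km/s

sin 21.9° = 0.3730; sin 28.7° = 0.4802.
V₁ = V₂·(sin θ₁/sin θ₂) = 1.21·(0.3730/0.4802) = 0.94 km/s.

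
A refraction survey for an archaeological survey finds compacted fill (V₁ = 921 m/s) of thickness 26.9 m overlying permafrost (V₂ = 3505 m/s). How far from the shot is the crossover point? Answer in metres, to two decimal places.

70.41 m

θ_c = arcsin(921/3505) = 15.23°, so cos θ_c = 0.9649 and tᵢ = 2h cos θ_c/V₁ = 0.0564 s.
At crossover x/V₁ = x/V₂ + tᵢ ⇒ x = tᵢ/(1/V₁ − 1/V₂) = 0.05636/(1.0858e-03 − 2.8531e-04) = 70.41 m.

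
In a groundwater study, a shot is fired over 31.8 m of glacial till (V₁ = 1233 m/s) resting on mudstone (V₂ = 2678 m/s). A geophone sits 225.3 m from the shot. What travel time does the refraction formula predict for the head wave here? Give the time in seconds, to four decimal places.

t = x/V₂ + 2h·√(V₂²−V₁²)/(V₁V₂).
√(V₂²−V₁²) = √(2678²−1233²) = 2377.3 m/s; delay term = 2·31.8·2377.3/(1233·2678) = 0.04579 s.
t = 225.3/2678 + 0.04579 = 0.12992 s.

0.1299 s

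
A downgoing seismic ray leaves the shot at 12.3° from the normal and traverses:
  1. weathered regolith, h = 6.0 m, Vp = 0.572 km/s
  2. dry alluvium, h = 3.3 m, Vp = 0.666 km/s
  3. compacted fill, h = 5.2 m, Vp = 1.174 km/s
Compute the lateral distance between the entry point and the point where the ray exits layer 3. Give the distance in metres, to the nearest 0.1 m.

p = sin θ₁/V₁ = sin 12.3°/0.572 = 3.7243e-01 s/km is conserved through the stack.
Layer 1: θ = 12.30°; offset = 6.0·tan 12.30° = 1.308 m.
Layer 2: sin θ = p·0.666 = 0.2480 → θ = 14.36°; offset = 3.3·tan 14.36° = 0.845 m.
Layer 3: sin θ = p·1.174 = 0.4372 → θ = 25.93°; offset = 5.2·tan 25.93° = 2.528 m.
Summing the layer offsets gives 4.681 m.

4.7 m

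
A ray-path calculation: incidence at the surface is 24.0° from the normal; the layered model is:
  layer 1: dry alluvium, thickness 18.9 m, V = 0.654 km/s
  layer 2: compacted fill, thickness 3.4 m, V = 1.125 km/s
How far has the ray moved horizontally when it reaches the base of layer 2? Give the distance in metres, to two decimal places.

p = sin θ₁/V₁ = sin 24.0°/0.654 = 6.2192e-01 s/km is conserved through the stack.
Layer 1: θ = 24.00°; offset = 18.9·tan 24.00° = 8.4148 m.
Layer 2: sin θ = p·1.125 = 0.6997 → θ = 44.40°; offset = 3.4·tan 44.40° = 3.3295 m.
Σ offsets = 11.7443 m.

11.74 m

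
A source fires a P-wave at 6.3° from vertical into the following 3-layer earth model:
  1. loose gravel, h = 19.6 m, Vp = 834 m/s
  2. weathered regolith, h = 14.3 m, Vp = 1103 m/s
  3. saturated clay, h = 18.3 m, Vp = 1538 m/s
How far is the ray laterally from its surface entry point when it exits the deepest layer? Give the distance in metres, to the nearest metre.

Apply Snell's law at each interface; in layer i the horizontal offset is hᵢ·tan θᵢ.
Layer 1: θ = 6.30°; offset = 19.6·tan 6.30° = 2.164 m.
Layer 2: sin θ = 1103·sin 6.3°/834 = 0.1451, θ = 8.34°; offset = 14.3·tan 8.34° = 2.098 m.
Layer 3: sin θ = 1538·sin 6.3°/834 = 0.2024, θ = 11.68°; offset = 18.3·tan 11.68° = 3.781 m.
Summing the layer offsets gives 8.043 m.

8 m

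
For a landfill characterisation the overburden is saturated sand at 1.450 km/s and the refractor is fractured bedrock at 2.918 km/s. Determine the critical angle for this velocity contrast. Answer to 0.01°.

29.80°

Critical incidence: sin θ_c = V₁/V₂ = 1.450/2.918 = 0.4969.
θ_c = arcsin 0.4969 = 29.80°.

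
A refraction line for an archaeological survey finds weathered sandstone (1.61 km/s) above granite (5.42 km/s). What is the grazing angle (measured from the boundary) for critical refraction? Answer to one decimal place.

72.7°

Critical incidence: sin θ_c = V₁/V₂ = 1.61/5.42 = 0.2970.
θ_c = arcsin 0.2970 = 17.28°.
Measured from the interface: 90° − 17.28° = 72.72°.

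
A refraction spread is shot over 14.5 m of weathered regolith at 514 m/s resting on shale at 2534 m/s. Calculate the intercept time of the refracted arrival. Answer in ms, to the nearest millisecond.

55 ms

tᵢ = 2h·√(V₂²−V₁²)/(V₁V₂).
√(V₂²−V₁²) = √(2534²−514²) = 2481.3 m/s.
tᵢ = 2·14.5·2481.3/(514·2534) = 0.05525 s.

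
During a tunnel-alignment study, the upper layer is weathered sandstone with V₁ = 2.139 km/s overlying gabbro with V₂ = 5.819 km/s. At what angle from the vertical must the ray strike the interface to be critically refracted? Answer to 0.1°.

21.6°

Critical incidence: sin θ_c = V₁/V₂ = 2.139/5.819 = 0.3676.
θ_c = arcsin 0.3676 = 21.57°.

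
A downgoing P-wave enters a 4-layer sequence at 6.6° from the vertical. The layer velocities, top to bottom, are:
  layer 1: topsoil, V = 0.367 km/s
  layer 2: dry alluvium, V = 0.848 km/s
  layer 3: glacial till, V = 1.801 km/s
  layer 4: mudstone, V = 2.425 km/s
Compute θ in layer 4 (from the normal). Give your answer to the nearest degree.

Ray parameter p = sin 6.6° / 0.367 = 3.1318e-01 s/km.
sin θ_4 = p·V_4 = 3.1318e-01 × 2.425 = 0.7595.
θ_4 = arcsin 0.7595 = 49.42°.

49°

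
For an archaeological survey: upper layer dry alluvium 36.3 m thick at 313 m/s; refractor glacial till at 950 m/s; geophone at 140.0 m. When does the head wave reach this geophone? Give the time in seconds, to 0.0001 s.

0.3664 s

θ_c = arcsin(V₁/V₂) = arcsin(313/950) = 19.24°, cos θ_c = 0.9442.
Intercept time tᵢ = 2h cos θ_c / V₁ = 2·36.3·0.9442/313 = 0.21900 s.
t = x/V₂ + tᵢ = 140.0/950 + 0.21900 = 0.36637 s.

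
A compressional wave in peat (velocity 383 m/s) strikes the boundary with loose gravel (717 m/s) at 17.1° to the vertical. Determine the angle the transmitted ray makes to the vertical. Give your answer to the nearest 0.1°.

Snell's law: sin θ₂ = (V₂/V₁)·sin θ₁ = (717/383)·sin 17.1° = 0.5505.
θ₂ = sin⁻¹(0.5505) = 33.40° (from vertical).

33.4°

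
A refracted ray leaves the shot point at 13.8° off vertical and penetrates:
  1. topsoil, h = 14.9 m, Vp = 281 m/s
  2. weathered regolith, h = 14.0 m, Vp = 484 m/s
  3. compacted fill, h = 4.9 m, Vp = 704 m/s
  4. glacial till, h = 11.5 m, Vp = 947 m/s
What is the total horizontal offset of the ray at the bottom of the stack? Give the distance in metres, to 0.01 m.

29.16 m

Ray parameter p = sin 13.8° / 281 m/s = 8.4887e-04 s/m.
Layer 1: θ = 13.80°; offset = 14.9·tan 13.80° = 3.6598 m.
Layer 2: sin θ = p·484 = 0.4109 → θ = 24.26°; offset = 14.0·tan 24.26° = 6.3091 m.
Layer 3: sin θ = p·704 = 0.5976 → θ = 36.70°; offset = 4.9·tan 36.70° = 3.6522 m.
Layer 4: sin θ = p·947 = 0.8039 → θ = 53.50°; offset = 11.5·tan 53.50° = 15.5428 m.
Total horizontal offset = 29.1638 m.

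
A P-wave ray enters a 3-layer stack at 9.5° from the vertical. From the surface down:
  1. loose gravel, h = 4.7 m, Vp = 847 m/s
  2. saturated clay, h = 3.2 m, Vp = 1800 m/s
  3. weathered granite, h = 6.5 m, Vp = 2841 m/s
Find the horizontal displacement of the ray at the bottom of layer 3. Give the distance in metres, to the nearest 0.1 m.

Apply Snell's law at each interface; in layer i the horizontal offset is hᵢ·tan θᵢ.
Layer 1: θ = 9.50°; offset = 4.7·tan 9.50° = 0.787 m.
Layer 2: sin θ = 1800·sin 9.5°/847 = 0.3508, θ = 20.53°; offset = 3.2·tan 20.53° = 1.199 m.
Layer 3: sin θ = 2841·sin 9.5°/847 = 0.5536, θ = 33.61°; offset = 6.5·tan 33.61° = 4.321 m.
Total horizontal offset = 6.306 m.

6.3 m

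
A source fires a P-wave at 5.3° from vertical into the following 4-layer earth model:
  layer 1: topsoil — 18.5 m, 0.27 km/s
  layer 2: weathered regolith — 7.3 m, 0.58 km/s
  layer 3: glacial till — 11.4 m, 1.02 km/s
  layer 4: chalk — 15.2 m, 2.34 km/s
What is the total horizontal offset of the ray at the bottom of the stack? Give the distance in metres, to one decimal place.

27.7 m

Apply Snell's law at each interface; in layer i the horizontal offset is hᵢ·tan θᵢ.
Layer 1: θ = 5.30°; offset = 18.5·tan 5.30° = 1.716 m.
Layer 2: sin θ = 0.58·sin 5.3°/0.27 = 0.1984, θ = 11.44°; offset = 7.3·tan 11.44° = 1.478 m.
Layer 3: sin θ = 1.02·sin 5.3°/0.27 = 0.3490, θ = 20.42°; offset = 11.4·tan 20.42° = 4.245 m.
Layer 4: sin θ = 2.34·sin 5.3°/0.27 = 0.8005, θ = 53.18°; offset = 15.2·tan 53.18° = 20.305 m.
Summing the layer offsets gives 27.744 m.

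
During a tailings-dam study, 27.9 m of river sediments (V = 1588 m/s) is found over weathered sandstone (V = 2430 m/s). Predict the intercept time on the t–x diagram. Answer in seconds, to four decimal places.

0.0266 s

θ_c = arcsin(V₁/V₂) = arcsin(1588/2430) = 40.81°; cos θ_c = 0.7569.
tᵢ = 2h·cos θ_c / V₁ = 2·27.9·0.7569 / 1588 = 0.02660 s.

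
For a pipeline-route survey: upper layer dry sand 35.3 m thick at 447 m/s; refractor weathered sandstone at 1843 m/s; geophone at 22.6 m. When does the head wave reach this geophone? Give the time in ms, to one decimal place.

165.5 ms

θ_c = arcsin(V₁/V₂) = arcsin(447/1843) = 14.04°, cos θ_c = 0.9701.
Intercept time tᵢ = 2h cos θ_c / V₁ = 2·35.3·0.9701/447 = 0.15323 s.
t = x/V₂ + tᵢ = 22.6/1843 + 0.15323 = 0.16549 s.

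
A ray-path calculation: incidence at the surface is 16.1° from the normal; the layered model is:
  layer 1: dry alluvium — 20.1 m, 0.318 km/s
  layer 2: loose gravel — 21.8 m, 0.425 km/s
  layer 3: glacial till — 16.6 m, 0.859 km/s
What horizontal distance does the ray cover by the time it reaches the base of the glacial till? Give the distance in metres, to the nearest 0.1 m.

33.3 m

p = sin θ₁/V₁ = sin 16.1°/0.318 = 8.7206e-01 s/km is conserved through the stack.
Layer 1: θ = 16.10°; offset = 20.1·tan 16.10° = 5.802 m.
Layer 2: sin θ = p·0.425 = 0.3706 → θ = 21.75°; offset = 21.8·tan 21.75° = 8.699 m.
Layer 3: sin θ = p·0.859 = 0.7491 → θ = 48.51°; offset = 16.6·tan 48.51° = 18.771 m.
Summing the layer offsets gives 33.272 m.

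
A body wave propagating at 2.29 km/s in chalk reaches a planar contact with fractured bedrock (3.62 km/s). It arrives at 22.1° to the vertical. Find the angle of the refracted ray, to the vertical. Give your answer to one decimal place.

sin θ₁/V₁ = sin θ₂/V₂ ⇒ sin θ₂ = 3.62·sin 22.1°/2.29 = 3.62·0.3762/2.29 = 0.5947.
θ₂ = sin⁻¹(0.5947) = 36.49° (from vertical).

36.5°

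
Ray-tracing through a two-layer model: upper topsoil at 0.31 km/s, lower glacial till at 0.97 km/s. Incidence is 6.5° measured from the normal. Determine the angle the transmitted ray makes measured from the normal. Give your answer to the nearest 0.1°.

20.7°

sin θ₁/V₁ = sin θ₂/V₂ ⇒ sin θ₂ = 0.97·sin 6.5°/0.31 = 0.97·0.1132/0.31 = 0.3542.
θ₂ = arcsin 0.3542 = 20.75° from the normal.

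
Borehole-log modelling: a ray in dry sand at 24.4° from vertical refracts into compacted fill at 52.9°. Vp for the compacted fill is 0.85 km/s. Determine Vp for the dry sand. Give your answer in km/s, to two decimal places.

0.44 km/s

sin 24.4° = 0.4131; sin 52.9° = 0.7976.
V₁ = V₂·(sin θ₁/sin θ₂) = 0.85·(0.4131/0.7976) = 0.44 km/s.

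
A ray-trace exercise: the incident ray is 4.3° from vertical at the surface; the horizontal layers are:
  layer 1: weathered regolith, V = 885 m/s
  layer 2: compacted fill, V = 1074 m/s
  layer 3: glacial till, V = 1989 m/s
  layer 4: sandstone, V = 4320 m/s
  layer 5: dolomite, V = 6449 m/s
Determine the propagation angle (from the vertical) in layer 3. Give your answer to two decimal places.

Snell's law across each interface conserves sin θ / V, so sin θ_3 = V_3·sin θ₁/V₁.
sin θ_3 = 1989 × sin 4.3° / 885 = 0.1685.
θ_3 = arcsin 0.1685 = 9.70°.

9.70°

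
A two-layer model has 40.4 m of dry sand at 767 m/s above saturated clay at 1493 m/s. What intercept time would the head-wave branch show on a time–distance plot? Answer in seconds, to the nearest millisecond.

θ_c = arcsin(V₁/V₂) = arcsin(767/1493) = 30.91°; cos θ_c = 0.8580.
tᵢ = 2h·cos θ_c / V₁ = 2·40.4·0.8580 / 767 = 0.09038 s.

0.090 s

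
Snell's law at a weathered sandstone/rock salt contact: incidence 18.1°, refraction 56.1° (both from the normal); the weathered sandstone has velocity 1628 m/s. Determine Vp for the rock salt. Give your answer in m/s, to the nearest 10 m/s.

sin 18.1° = 0.3107; sin 56.1° = 0.8300.
V₂ = V₁·(sin θ₂/sin θ₁) = 1628·(0.8300/0.3107) = 4349.41 m/s.

4350 m/s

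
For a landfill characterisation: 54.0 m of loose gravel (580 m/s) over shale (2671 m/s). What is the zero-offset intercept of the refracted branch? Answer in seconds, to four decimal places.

0.1818 s

tᵢ = 2h·√(V₂²−V₁²)/(V₁V₂).
√(V₂²−V₁²) = √(2671²−580²) = 2607.3 m/s.
tᵢ = 2·54.0·2607.3/(580·2671) = 0.18176 s.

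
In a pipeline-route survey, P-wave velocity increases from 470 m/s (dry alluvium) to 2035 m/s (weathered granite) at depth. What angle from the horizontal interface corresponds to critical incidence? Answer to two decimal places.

Critical incidence: sin θ_c = V₁/V₂ = 470/2035 = 0.2310.
θ_c = arcsin 0.2310 = 13.35°.
Measured from the interface: 90° − 13.35° = 76.65°.

76.65°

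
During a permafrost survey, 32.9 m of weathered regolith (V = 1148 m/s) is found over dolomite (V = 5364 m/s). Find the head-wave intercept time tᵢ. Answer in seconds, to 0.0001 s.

tᵢ = 2h·√(V₂²−V₁²)/(V₁V₂).
√(V₂²−V₁²) = √(5364²−1148²) = 5239.7 m/s.
tᵢ = 2·32.9·5239.7/(1148·5364) = 0.05599 s.

0.0560 s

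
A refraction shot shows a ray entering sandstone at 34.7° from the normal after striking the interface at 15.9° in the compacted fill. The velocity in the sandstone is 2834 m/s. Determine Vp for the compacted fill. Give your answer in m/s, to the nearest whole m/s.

1364 m/s

sin 15.9° = 0.2740; sin 34.7° = 0.5693.
V₁ = V₂·(sin θ₁/sin θ₂) = 2834·(0.2740/0.5693) = 1363.83 m/s.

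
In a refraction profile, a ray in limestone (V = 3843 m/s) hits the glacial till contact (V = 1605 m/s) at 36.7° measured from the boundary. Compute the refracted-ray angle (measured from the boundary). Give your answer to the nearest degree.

70°

Convert to the normal: θ₁ = 90° − 36.7° = 53.3°.
Snell's law: sin θ₂ = (V₂/V₁)·sin θ₁ = (1605/3843)·sin 53.3° = 0.3349.
θ₂ = sin⁻¹(0.3349) = 19.56° (from vertical).
From the interface: 90° − 19.56° = 70.44°.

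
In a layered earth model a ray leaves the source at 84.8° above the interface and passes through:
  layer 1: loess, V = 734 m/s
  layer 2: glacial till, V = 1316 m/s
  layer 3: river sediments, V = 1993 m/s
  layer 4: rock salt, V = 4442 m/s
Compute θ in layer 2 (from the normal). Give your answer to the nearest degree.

9°

From the normal: θ₁ = 90° − 84.8° = 5.2°.
Ray parameter p = sin 5.2° / 734 = 1.2348e-04 s/m.
sin θ_2 = p·V_2 = 1.2348e-04 × 1316 = 0.1625.
θ_2 = arcsin 0.1625 = 9.35°.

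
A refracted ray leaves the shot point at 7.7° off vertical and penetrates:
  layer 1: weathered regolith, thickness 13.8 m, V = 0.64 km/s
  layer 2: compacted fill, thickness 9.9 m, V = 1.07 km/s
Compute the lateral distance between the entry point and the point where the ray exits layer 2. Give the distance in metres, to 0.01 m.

4.14 m

Apply Snell's law at each interface; in layer i the horizontal offset is hᵢ·tan θᵢ.
Layer 1: θ = 7.70°; offset = 13.8·tan 7.70° = 1.8658 m.
Layer 2: sin θ = 1.07·sin 7.7°/0.64 = 0.2240, θ = 12.94°; offset = 9.9·tan 12.94° = 2.2755 m.
Summing the layer offsets gives 4.1413 m.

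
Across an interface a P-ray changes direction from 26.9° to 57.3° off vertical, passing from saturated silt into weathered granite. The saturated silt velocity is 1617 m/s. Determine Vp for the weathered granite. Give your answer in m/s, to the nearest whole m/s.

3008 m/s

sin 26.9° = 0.4524; sin 57.3° = 0.8415.
V₂ = V₁·(sin θ₂/sin θ₁) = 1617·(0.8415/0.4524) = 3007.56 m/s.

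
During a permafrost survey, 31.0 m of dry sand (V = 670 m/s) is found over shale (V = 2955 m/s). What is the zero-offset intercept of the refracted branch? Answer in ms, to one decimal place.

tᵢ = 2h·√(V₂²−V₁²)/(V₁V₂).
√(V₂²−V₁²) = √(2955²−670²) = 2878.0 m/s.
tᵢ = 2·31.0·2878.0/(670·2955) = 0.09013 s.

90.1 ms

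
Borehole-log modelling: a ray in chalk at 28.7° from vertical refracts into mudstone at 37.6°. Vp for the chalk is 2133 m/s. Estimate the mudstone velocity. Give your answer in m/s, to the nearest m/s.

2710 m/s

Snell's law: sin 28.7°/V₁ = sin 37.6°/V₂.
V₂ = V₁·sin 37.6°/sin 28.7° = 2133 × 1.2705 = 2710.07 m/s.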